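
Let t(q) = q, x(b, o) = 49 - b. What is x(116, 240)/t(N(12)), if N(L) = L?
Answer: -67/12 ≈ -5.5833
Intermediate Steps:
x(116, 240)/t(N(12)) = (49 - 1*116)/12 = (49 - 116)*(1/12) = -67*1/12 = -67/12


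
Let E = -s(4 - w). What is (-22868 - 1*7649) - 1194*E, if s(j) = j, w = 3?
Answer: -29323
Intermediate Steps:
E = -1 (E = -(4 - 1*3) = -(4 - 3) = -1*1 = -1)
(-22868 - 1*7649) - 1194*E = (-22868 - 1*7649) - 1194*(-1) = (-22868 - 7649) - 1*(-1194) = -30517 + 1194 = -29323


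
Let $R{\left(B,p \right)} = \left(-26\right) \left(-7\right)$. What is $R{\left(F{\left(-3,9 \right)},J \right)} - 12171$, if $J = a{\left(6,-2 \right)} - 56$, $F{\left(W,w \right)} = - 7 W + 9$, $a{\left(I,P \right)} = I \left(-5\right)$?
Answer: $-11989$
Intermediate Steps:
$a{\left(I,P \right)} = - 5 I$
$F{\left(W,w \right)} = 9 - 7 W$
$J = -86$ ($J = \left(-5\right) 6 - 56 = -30 - 56 = -86$)
$R{\left(B,p \right)} = 182$
$R{\left(F{\left(-3,9 \right)},J \right)} - 12171 = 182 - 12171 = -11989$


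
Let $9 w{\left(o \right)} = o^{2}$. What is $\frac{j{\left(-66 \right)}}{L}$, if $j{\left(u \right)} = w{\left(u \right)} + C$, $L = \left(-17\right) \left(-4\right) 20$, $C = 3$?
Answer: $\frac{487}{1360} \approx 0.35809$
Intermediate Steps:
$w{\left(o \right)} = \frac{o^{2}}{9}$
$L = 1360$ ($L = 68 \cdot 20 = 1360$)
$j{\left(u \right)} = 3 + \frac{u^{2}}{9}$ ($j{\left(u \right)} = \frac{u^{2}}{9} + 3 = 3 + \frac{u^{2}}{9}$)
$\frac{j{\left(-66 \right)}}{L} = \frac{3 + \frac{\left(-66\right)^{2}}{9}}{1360} = \left(3 + \frac{1}{9} \cdot 4356\right) \frac{1}{1360} = \left(3 + 484\right) \frac{1}{1360} = 487 \cdot \frac{1}{1360} = \frac{487}{1360}$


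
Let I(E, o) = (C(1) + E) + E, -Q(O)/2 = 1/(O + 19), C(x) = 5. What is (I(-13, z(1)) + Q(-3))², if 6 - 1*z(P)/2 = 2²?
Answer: 28561/64 ≈ 446.27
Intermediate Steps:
z(P) = 4 (z(P) = 12 - 2*2² = 12 - 2*4 = 12 - 8 = 4)
Q(O) = -2/(19 + O) (Q(O) = -2/(O + 19) = -2/(19 + O))
I(E, o) = 5 + 2*E (I(E, o) = (5 + E) + E = 5 + 2*E)
(I(-13, z(1)) + Q(-3))² = ((5 + 2*(-13)) - 2/(19 - 3))² = ((5 - 26) - 2/16)² = (-21 - 2*1/16)² = (-21 - ⅛)² = (-169/8)² = 28561/64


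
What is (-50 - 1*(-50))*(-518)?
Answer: 0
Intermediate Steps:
(-50 - 1*(-50))*(-518) = (-50 + 50)*(-518) = 0*(-518) = 0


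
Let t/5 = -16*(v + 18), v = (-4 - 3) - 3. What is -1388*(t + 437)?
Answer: 281764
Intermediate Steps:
v = -10 (v = -7 - 3 = -10)
t = -640 (t = 5*(-16*(-10 + 18)) = 5*(-16*8) = 5*(-128) = -640)
-1388*(t + 437) = -1388*(-640 + 437) = -1388*(-203) = 281764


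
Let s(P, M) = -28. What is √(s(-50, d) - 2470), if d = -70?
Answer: I*√2498 ≈ 49.98*I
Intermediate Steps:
√(s(-50, d) - 2470) = √(-28 - 2470) = √(-2498) = I*√2498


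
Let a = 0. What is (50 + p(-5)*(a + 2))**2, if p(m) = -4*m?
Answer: 8100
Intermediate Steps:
(50 + p(-5)*(a + 2))**2 = (50 + (-4*(-5))*(0 + 2))**2 = (50 + 20*2)**2 = (50 + 40)**2 = 90**2 = 8100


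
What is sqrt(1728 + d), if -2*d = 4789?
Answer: I*sqrt(2666)/2 ≈ 25.817*I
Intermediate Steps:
d = -4789/2 (d = -1/2*4789 = -4789/2 ≈ -2394.5)
sqrt(1728 + d) = sqrt(1728 - 4789/2) = sqrt(-1333/2) = I*sqrt(2666)/2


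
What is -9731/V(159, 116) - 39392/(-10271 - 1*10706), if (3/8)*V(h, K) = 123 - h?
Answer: 207908819/2013792 ≈ 103.24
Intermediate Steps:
V(h, K) = 328 - 8*h/3 (V(h, K) = 8*(123 - h)/3 = 328 - 8*h/3)
-9731/V(159, 116) - 39392/(-10271 - 1*10706) = -9731/(328 - 8/3*159) - 39392/(-10271 - 1*10706) = -9731/(328 - 424) - 39392/(-10271 - 10706) = -9731/(-96) - 39392/(-20977) = -9731*(-1/96) - 39392*(-1/20977) = 9731/96 + 39392/20977 = 207908819/2013792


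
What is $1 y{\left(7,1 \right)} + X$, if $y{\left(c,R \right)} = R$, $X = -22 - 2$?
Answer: $-23$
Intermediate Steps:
$X = -24$
$1 y{\left(7,1 \right)} + X = 1 \cdot 1 - 24 = 1 - 24 = -23$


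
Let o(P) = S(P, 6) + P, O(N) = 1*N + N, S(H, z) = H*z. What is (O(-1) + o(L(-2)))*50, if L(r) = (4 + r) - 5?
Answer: -1150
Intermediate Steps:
L(r) = -1 + r
O(N) = 2*N (O(N) = N + N = 2*N)
o(P) = 7*P (o(P) = P*6 + P = 6*P + P = 7*P)
(O(-1) + o(L(-2)))*50 = (2*(-1) + 7*(-1 - 2))*50 = (-2 + 7*(-3))*50 = (-2 - 21)*50 = -23*50 = -1150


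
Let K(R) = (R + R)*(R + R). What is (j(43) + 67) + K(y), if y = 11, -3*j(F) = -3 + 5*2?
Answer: 1646/3 ≈ 548.67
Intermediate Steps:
j(F) = -7/3 (j(F) = -(-3 + 5*2)/3 = -(-3 + 10)/3 = -1/3*7 = -7/3)
K(R) = 4*R**2 (K(R) = (2*R)*(2*R) = 4*R**2)
(j(43) + 67) + K(y) = (-7/3 + 67) + 4*11**2 = 194/3 + 4*121 = 194/3 + 484 = 1646/3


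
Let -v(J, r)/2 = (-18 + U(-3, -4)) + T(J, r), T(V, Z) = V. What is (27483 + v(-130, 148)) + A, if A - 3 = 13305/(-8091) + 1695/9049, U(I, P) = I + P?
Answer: 678330071888/24405153 ≈ 27795.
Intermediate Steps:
v(J, r) = 50 - 2*J (v(J, r) = -2*((-18 + (-3 - 4)) + J) = -2*((-18 - 7) + J) = -2*(-25 + J) = 50 - 2*J)
A = 37654559/24405153 (A = 3 + (13305/(-8091) + 1695/9049) = 3 + (13305*(-1/8091) + 1695*(1/9049)) = 3 + (-4435/2697 + 1695/9049) = 3 - 35560900/24405153 = 37654559/24405153 ≈ 1.5429)
(27483 + v(-130, 148)) + A = (27483 + (50 - 2*(-130))) + 37654559/24405153 = (27483 + (50 + 260)) + 37654559/24405153 = (27483 + 310) + 37654559/24405153 = 27793 + 37654559/24405153 = 678330071888/24405153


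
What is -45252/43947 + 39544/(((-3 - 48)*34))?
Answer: -100905952/4233561 ≈ -23.835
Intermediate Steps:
-45252/43947 + 39544/(((-3 - 48)*34)) = -45252*1/43947 + 39544/((-51*34)) = -5028/4883 + 39544/(-1734) = -5028/4883 + 39544*(-1/1734) = -5028/4883 - 19772/867 = -100905952/4233561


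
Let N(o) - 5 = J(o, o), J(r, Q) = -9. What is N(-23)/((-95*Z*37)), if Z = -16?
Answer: -1/14060 ≈ -7.1124e-5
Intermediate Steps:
N(o) = -4 (N(o) = 5 - 9 = -4)
N(-23)/((-95*Z*37)) = -4/(-95*(-16)*37) = -4/(1520*37) = -4/56240 = -4*1/56240 = -1/14060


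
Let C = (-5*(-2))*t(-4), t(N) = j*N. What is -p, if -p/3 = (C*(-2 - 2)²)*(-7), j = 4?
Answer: 53760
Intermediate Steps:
t(N) = 4*N
C = -160 (C = (-5*(-2))*(4*(-4)) = 10*(-16) = -160)
p = -53760 (p = -3*(-160*(-2 - 2)²)*(-7) = -3*(-160*(-4)²)*(-7) = -3*(-160*16)*(-7) = -(-7680)*(-7) = -3*17920 = -53760)
-p = -1*(-53760) = 53760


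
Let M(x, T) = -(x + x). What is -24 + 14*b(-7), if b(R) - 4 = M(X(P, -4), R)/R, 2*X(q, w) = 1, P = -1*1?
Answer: 34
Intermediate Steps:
P = -1
X(q, w) = ½ (X(q, w) = (½)*1 = ½)
M(x, T) = -2*x
b(R) = 4 - 1/R (b(R) = 4 + (-2*½)/R = 4 - 1/R)
-24 + 14*b(-7) = -24 + 14*(4 - 1/(-7)) = -24 + 14*(4 - 1*(-⅐)) = -24 + 14*(4 + ⅐) = -24 + 14*(29/7) = -24 + 58 = 34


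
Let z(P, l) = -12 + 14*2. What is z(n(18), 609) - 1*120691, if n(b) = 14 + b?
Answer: -120675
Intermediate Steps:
z(P, l) = 16 (z(P, l) = -12 + 28 = 16)
z(n(18), 609) - 1*120691 = 16 - 1*120691 = 16 - 120691 = -120675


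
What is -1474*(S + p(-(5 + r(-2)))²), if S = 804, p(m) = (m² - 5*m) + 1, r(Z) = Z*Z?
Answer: -24959242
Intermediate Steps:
r(Z) = Z²
p(m) = 1 + m² - 5*m
-1474*(S + p(-(5 + r(-2)))²) = -1474*(804 + (1 + (-(5 + (-2)²))² - (-5)*(5 + (-2)²))²) = -1474*(804 + (1 + (-(5 + 4))² - (-5)*(5 + 4))²) = -1474*(804 + (1 + (-1*9)² - (-5)*9)²) = -1474*(804 + (1 + (-9)² - 5*(-9))²) = -1474*(804 + (1 + 81 + 45)²) = -1474*(804 + 127²) = -1474*(804 + 16129) = -1474*16933 = -24959242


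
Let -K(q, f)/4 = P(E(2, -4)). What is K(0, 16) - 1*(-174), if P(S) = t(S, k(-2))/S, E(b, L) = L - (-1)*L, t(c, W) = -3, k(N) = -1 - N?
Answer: 345/2 ≈ 172.50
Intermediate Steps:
E(b, L) = 2*L (E(b, L) = L + L = 2*L)
P(S) = -3/S
K(q, f) = -3/2 (K(q, f) = -(-12)/(2*(-4)) = -(-12)/(-8) = -(-12)*(-1)/8 = -4*3/8 = -3/2)
K(0, 16) - 1*(-174) = -3/2 - 1*(-174) = -3/2 + 174 = 345/2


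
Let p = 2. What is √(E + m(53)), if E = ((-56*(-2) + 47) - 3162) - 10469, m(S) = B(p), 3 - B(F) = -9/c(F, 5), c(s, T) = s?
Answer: I*√53858/2 ≈ 116.04*I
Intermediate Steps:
B(F) = 3 + 9/F (B(F) = 3 - (-9)/F = 3 + 9/F)
m(S) = 15/2 (m(S) = 3 + 9/2 = 15/2)
E = -13472 (E = ((112 + 47) - 3162) - 10469 = (159 - 3162) - 10469 = -3003 - 10469 = -13472)
√(E + m(53)) = √(-13472 + 15/2) = √(-26929/2) = I*√53858/2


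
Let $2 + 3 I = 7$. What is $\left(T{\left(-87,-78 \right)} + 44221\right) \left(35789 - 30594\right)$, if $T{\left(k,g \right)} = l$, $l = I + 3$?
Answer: $\frac{689257015}{3} \approx 2.2975 \cdot 10^{8}$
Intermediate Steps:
$I = \frac{5}{3}$ ($I = - \frac{2}{3} + \frac{1}{3} \cdot 7 = - \frac{2}{3} + \frac{7}{3} = \frac{5}{3} \approx 1.6667$)
$l = \frac{14}{3}$ ($l = \frac{5}{3} + 3 = \frac{14}{3} \approx 4.6667$)
$T{\left(k,g \right)} = \frac{14}{3}$
$\left(T{\left(-87,-78 \right)} + 44221\right) \left(35789 - 30594\right) = \left(\frac{14}{3} + 44221\right) \left(35789 - 30594\right) = \frac{132677}{3} \cdot 5195 = \frac{689257015}{3}$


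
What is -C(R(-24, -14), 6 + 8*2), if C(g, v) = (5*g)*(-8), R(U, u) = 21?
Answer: 840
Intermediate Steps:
C(g, v) = -40*g
-C(R(-24, -14), 6 + 8*2) = -(-40)*21 = -1*(-840) = 840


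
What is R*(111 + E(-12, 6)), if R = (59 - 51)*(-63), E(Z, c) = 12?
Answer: -61992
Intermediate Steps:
R = -504 (R = 8*(-63) = -504)
R*(111 + E(-12, 6)) = -504*(111 + 12) = -504*123 = -61992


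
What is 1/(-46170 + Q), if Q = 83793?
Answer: 1/37623 ≈ 2.6579e-5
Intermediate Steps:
1/(-46170 + Q) = 1/(-46170 + 83793) = 1/37623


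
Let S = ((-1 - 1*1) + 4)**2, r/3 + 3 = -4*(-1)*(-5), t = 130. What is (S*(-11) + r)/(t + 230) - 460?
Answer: -165713/360 ≈ -460.31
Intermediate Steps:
r = -69 (r = -9 + 3*(-4*(-1)*(-5)) = -9 + 3*(4*(-5)) = -9 + 3*(-20) = -9 - 60 = -69)
S = 4 (S = ((-1 - 1) + 4)**2 = (-2 + 4)**2 = 2**2 = 4)
(S*(-11) + r)/(t + 230) - 460 = (4*(-11) - 69)/(130 + 230) - 460 = (-44 - 69)/360 - 460 = -113*1/360 - 460 = -113/360 - 460 = -165713/360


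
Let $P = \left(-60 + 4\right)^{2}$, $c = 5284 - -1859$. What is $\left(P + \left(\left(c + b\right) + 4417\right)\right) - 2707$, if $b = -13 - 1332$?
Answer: $10644$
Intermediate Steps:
$b = -1345$ ($b = -13 - 1332 = -1345$)
$c = 7143$ ($c = 5284 + 1859 = 7143$)
$P = 3136$ ($P = \left(-56\right)^{2} = 3136$)
$\left(P + \left(\left(c + b\right) + 4417\right)\right) - 2707 = \left(3136 + \left(\left(7143 - 1345\right) + 4417\right)\right) - 2707 = \left(3136 + \left(5798 + 4417\right)\right) - 2707 = \left(3136 + 10215\right) - 2707 = 13351 - 2707 = 10644$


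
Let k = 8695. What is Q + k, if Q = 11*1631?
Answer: 26636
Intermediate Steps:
Q = 17941
Q + k = 17941 + 8695 = 26636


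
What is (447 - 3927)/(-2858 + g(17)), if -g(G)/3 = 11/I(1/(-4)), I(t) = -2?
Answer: 6960/5683 ≈ 1.2247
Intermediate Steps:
g(G) = 33/2 (g(G) = -33/(-2) = -33*(-1)/2 = -3*(-11/2) = 33/2)
(447 - 3927)/(-2858 + g(17)) = (447 - 3927)/(-2858 + 33/2) = -3480/(-5683/2) = -3480*(-2/5683) = 6960/5683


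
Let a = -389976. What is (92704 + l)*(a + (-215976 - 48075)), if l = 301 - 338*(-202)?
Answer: -105482128587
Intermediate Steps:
l = 68577 (l = 301 + 68276 = 68577)
(92704 + l)*(a + (-215976 - 48075)) = (92704 + 68577)*(-389976 + (-215976 - 48075)) = 161281*(-389976 - 264051) = 161281*(-654027) = -105482128587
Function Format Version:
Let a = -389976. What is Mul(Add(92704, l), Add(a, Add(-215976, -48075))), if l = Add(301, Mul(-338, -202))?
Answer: -105482128587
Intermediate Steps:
l = 68577 (l = Add(301, 68276) = 68577)
Mul(Add(92704, l), Add(a, Add(-215976, -48075))) = Mul(Add(92704, 68577), Add(-389976, Add(-215976, -48075))) = Mul(161281, Add(-389976, -264051)) = Mul(161281, -654027) = -105482128587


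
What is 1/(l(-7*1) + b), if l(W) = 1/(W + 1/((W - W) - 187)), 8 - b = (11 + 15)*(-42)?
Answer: 1310/1440813 ≈ 0.00090921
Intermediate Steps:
b = 1100 (b = 8 - (11 + 15)*(-42) = 8 - 26*(-42) = 8 - 1*(-1092) = 8 + 1092 = 1100)
l(W) = 1/(-1/187 + W) (l(W) = 1/(W + 1/(0 - 187)) = 1/(W + 1/(-187)) = 1/(W - 1/187) = 1/(-1/187 + W))
1/(l(-7*1) + b) = 1/(187/(-1 + 187*(-7*1)) + 1100) = 1/(187/(-1 + 187*(-7)) + 1100) = 1/(187/(-1 - 1309) + 1100) = 1/(187/(-1310) + 1100) = 1/(187*(-1/1310) + 1100) = 1/(-187/1310 + 1100) = 1/(1440813/1310) = 1310/1440813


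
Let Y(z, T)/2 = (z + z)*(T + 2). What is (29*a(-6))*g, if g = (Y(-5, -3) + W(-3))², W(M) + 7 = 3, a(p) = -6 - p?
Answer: 0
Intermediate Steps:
W(M) = -4 (W(M) = -7 + 3 = -4)
Y(z, T) = 4*z*(2 + T) (Y(z, T) = 2*((z + z)*(T + 2)) = 2*((2*z)*(2 + T)) = 2*(2*z*(2 + T)) = 4*z*(2 + T))
g = 256 (g = (4*(-5)*(2 - 3) - 4)² = (4*(-5)*(-1) - 4)² = (20 - 4)² = 16² = 256)
(29*a(-6))*g = (29*(-6 - 1*(-6)))*256 = (29*(-6 + 6))*256 = (29*0)*256 = 0*256 = 0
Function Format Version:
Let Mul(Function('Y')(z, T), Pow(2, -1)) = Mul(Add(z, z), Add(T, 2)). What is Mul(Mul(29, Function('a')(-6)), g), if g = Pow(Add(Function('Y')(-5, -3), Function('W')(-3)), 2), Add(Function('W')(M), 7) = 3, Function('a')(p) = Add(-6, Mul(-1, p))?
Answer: 0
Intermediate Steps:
Function('W')(M) = -4 (Function('W')(M) = Add(-7, 3) = -4)
Function('Y')(z, T) = Mul(4, z, Add(2, T)) (Function('Y')(z, T) = Mul(2, Mul(Add(z, z), Add(T, 2))) = Mul(2, Mul(Mul(2, z), Add(2, T))) = Mul(2, Mul(2, z, Add(2, T))) = Mul(4, z, Add(2, T)))
g = 256 (g = Pow(Add(Mul(4, -5, Add(2, -3)), -4), 2) = Pow(Add(Mul(4, -5, -1), -4), 2) = Pow(Add(20, -4), 2) = Pow(16, 2) = 256)
Mul(Mul(29, Function('a')(-6)), g) = Mul(Mul(29, Add(-6, Mul(-1, -6))), 256) = Mul(Mul(29, Add(-6, 6)), 256) = Mul(Mul(29, 0), 256) = Mul(0, 256) = 0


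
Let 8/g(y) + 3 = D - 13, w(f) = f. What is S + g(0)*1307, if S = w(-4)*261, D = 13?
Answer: -13588/3 ≈ -4529.3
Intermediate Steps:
g(y) = -8/3 (g(y) = 8/(-3 + (13 - 13)) = 8/(-3 + 0) = 8/(-3) = 8*(-⅓) = -8/3)
S = -1044 (S = -4*261 = -1044)
S + g(0)*1307 = -1044 - 8/3*1307 = -1044 - 10456/3 = -13588/3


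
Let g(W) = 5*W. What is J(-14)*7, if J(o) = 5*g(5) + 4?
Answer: 903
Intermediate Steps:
J(o) = 129 (J(o) = 5*(5*5) + 4 = 5*25 + 4 = 125 + 4 = 129)
J(-14)*7 = 129*7 = 903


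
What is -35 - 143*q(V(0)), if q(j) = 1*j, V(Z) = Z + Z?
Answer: -35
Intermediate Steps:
V(Z) = 2*Z
q(j) = j
-35 - 143*q(V(0)) = -35 - 286*0 = -35 - 143*0 = -35 + 0 = -35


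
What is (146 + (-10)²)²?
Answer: 60516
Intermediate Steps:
(146 + (-10)²)² = (146 + 100)² = 246² = 60516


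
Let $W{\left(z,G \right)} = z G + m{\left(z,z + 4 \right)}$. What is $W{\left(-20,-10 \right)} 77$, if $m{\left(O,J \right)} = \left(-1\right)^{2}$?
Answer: $15477$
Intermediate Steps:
$m{\left(O,J \right)} = 1$
$W{\left(z,G \right)} = 1 + G z$ ($W{\left(z,G \right)} = z G + 1 = G z + 1 = 1 + G z$)
$W{\left(-20,-10 \right)} 77 = \left(1 - -200\right) 77 = \left(1 + 200\right) 77 = 201 \cdot 77 = 15477$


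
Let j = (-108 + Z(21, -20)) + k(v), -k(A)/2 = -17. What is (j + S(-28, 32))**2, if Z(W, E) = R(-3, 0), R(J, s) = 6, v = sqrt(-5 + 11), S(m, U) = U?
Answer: 1296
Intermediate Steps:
v = sqrt(6) ≈ 2.4495
k(A) = 34 (k(A) = -2*(-17) = 34)
Z(W, E) = 6
j = -68 (j = (-108 + 6) + 34 = -102 + 34 = -68)
(j + S(-28, 32))**2 = (-68 + 32)**2 = (-36)**2 = 1296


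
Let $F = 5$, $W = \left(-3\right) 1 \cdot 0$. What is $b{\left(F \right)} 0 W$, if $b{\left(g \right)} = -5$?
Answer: $0$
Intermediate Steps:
$W = 0$ ($W = \left(-3\right) 0 = 0$)
$b{\left(F \right)} 0 W = \left(-5\right) 0 \cdot 0 = 0 \cdot 0 = 0$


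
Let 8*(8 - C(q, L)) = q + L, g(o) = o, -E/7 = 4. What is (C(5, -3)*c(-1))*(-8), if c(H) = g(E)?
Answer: 1736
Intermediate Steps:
E = -28 (E = -7*4 = -28)
c(H) = -28
C(q, L) = 8 - L/8 - q/8 (C(q, L) = 8 - (q + L)/8 = 8 - (L + q)/8 = 8 + (-L/8 - q/8) = 8 - L/8 - q/8)
(C(5, -3)*c(-1))*(-8) = ((8 - 1/8*(-3) - 1/8*5)*(-28))*(-8) = ((8 + 3/8 - 5/8)*(-28))*(-8) = ((31/4)*(-28))*(-8) = -217*(-8) = 1736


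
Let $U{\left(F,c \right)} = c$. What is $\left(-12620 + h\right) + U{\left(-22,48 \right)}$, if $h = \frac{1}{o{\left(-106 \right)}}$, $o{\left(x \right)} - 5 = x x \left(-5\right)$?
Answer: $- \frac{706232101}{56175} \approx -12572.0$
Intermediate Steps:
$o{\left(x \right)} = 5 - 5 x^{2}$ ($o{\left(x \right)} = 5 + x x \left(-5\right) = 5 + x^{2} \left(-5\right) = 5 - 5 x^{2}$)
$h = - \frac{1}{56175}$ ($h = \frac{1}{5 - 5 \left(-106\right)^{2}} = \frac{1}{5 - 56180} = \frac{1}{-56175} = - \frac{1}{56175} \approx -1.7802 \cdot 10^{-5}$)
$\left(-12620 + h\right) + U{\left(-22,48 \right)} = \left(-12620 - \frac{1}{56175}\right) + 48 = - \frac{708928501}{56175} + 48 = - \frac{706232101}{56175}$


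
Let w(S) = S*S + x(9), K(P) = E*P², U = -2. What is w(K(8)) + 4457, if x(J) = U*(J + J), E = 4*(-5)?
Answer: 1642821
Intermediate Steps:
E = -20
K(P) = -20*P²
x(J) = -4*J (x(J) = -2*(J + J) = -4*J)
w(S) = -36 + S² (w(S) = S*S - 4*9 = S² - 36 = -36 + S²)
w(K(8)) + 4457 = (-36 + (-20*8²)²) + 4457 = (-36 + (-20*64)²) + 4457 = (-36 + (-1280)²) + 4457 = (-36 + 1638400) + 4457 = 1638364 + 4457 = 1642821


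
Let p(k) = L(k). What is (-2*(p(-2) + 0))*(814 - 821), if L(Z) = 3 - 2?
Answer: 14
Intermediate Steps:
L(Z) = 1
p(k) = 1
(-2*(p(-2) + 0))*(814 - 821) = (-2*(1 + 0))*(814 - 821) = -2*1*(-7) = -2*(-7) = 14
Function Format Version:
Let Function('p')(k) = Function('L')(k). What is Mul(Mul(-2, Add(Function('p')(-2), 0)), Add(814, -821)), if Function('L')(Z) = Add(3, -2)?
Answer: 14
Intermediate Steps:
Function('L')(Z) = 1
Function('p')(k) = 1
Mul(Mul(-2, Add(Function('p')(-2), 0)), Add(814, -821)) = Mul(Mul(-2, Add(1, 0)), Add(814, -821)) = Mul(Mul(-2, 1), -7) = Mul(-2, -7) = 14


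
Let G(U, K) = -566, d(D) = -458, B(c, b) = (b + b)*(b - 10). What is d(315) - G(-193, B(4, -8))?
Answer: 108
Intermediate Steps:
B(c, b) = 2*b*(-10 + b) (B(c, b) = (2*b)*(-10 + b) = 2*b*(-10 + b))
d(315) - G(-193, B(4, -8)) = -458 - 1*(-566) = -458 + 566 = 108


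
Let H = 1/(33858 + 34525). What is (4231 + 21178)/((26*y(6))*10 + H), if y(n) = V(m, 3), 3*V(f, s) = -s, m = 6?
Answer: -1737543647/17779579 ≈ -97.727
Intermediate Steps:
V(f, s) = -s/3 (V(f, s) = (-s)/3 = -s/3)
y(n) = -1 (y(n) = -1/3*3 = -1)
H = 1/68383 ≈ 1.4624e-5
(4231 + 21178)/((26*y(6))*10 + H) = (4231 + 21178)/((26*(-1))*10 + 1/68383) = 25409/(-26*10 + 1/68383) = 25409/(-260 + 1/68383) = 25409/(-17779579/68383) = 25409*(-68383/17779579) = -1737543647/17779579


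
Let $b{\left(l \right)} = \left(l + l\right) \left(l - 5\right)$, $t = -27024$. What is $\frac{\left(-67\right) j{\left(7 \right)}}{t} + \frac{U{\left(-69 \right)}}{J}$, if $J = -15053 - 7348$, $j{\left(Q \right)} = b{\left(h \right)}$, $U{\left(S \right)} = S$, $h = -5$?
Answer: $\frac{1406957}{5605228} \approx 0.25101$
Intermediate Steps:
$b{\left(l \right)} = 2 l \left(-5 + l\right)$
$j{\left(Q \right)} = 100$ ($j{\left(Q \right)} = 2 \left(-5\right) \left(-5 - 5\right) = 2 \left(-5\right) \left(-10\right) = 100$)
$J = -22401$ ($J = -15053 - 7348 = -22401$)
$\frac{\left(-67\right) j{\left(7 \right)}}{t} + \frac{U{\left(-69 \right)}}{J} = \frac{\left(-67\right) 100}{-27024} - \frac{69}{-22401} = \left(-6700\right) \left(- \frac{1}{27024}\right) - - \frac{23}{7467} = \frac{1675}{6756} + \frac{23}{7467} = \frac{1406957}{5605228}$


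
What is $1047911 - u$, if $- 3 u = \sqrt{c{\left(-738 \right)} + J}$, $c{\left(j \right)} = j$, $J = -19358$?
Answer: $1047911 + \frac{8 i \sqrt{314}}{3} \approx 1.0479 \cdot 10^{6} + 47.253 i$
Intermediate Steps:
$u = - \frac{8 i \sqrt{314}}{3}$ ($u = - \frac{\sqrt{-738 - 19358}}{3} = - \frac{\sqrt{-20096}}{3} = - \frac{8 i \sqrt{314}}{3} \approx - 47.253 i$)
$1047911 - u = 1047911 - - \frac{8 i \sqrt{314}}{3} = 1047911 + \frac{8 i \sqrt{314}}{3}$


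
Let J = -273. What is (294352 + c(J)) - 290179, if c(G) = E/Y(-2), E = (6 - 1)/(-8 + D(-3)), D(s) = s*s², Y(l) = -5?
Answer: 146056/35 ≈ 4173.0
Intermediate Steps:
D(s) = s³
E = -⅐ (E = (6 - 1)/(-8 + (-3)³) = 5/(-8 - 27) = 5/(-35) = 5*(-1/35) = -⅐ ≈ -0.14286)
c(G) = 1/35 (c(G) = -⅐/(-5) = -⅐*(-⅕) = 1/35)
(294352 + c(J)) - 290179 = (294352 + 1/35) - 290179 = 10302321/35 - 290179 = 146056/35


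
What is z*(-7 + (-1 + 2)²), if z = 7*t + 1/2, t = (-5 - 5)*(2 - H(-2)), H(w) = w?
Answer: 1677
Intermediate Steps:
t = -40 (t = (-5 - 5)*(2 - 1*(-2)) = -10*(2 + 2) = -10*4 = -40)
z = -559/2 (z = 7*(-40) + 1/2 = -280 + ½ = -559/2 ≈ -279.50)
z*(-7 + (-1 + 2)²) = -559*(-7 + (-1 + 2)²)/2 = -559*(-7 + 1²)/2 = -559*(-7 + 1)/2 = -559/2*(-6) = 1677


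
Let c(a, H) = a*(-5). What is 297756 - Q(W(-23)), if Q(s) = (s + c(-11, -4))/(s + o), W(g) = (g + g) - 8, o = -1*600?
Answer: 194732425/654 ≈ 2.9776e+5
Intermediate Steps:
o = -600
c(a, H) = -5*a
W(g) = -8 + 2*g (W(g) = 2*g - 8 = -8 + 2*g)
Q(s) = (55 + s)/(-600 + s) (Q(s) = (s - 5*(-11))/(s - 600) = (s + 55)/(-600 + s) = (55 + s)/(-600 + s))
297756 - Q(W(-23)) = 297756 - (55 + (-8 + 2*(-23)))/(-600 + (-8 + 2*(-23))) = 297756 - (55 + (-8 - 46))/(-600 + (-8 - 46)) = 297756 - (55 - 54)/(-600 - 54) = 297756 - 1/(-654) = 297756 - (-1)/654 = 297756 - 1*(-1/654) = 297756 + 1/654 = 194732425/654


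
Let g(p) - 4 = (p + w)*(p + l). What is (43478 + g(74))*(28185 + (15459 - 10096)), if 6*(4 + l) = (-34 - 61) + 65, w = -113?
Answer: 1373689956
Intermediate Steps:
l = -9 (l = -4 + ((-34 - 61) + 65)/6 = -4 + (-95 + 65)/6 = -4 + (1/6)*(-30) = -4 - 5 = -9)
g(p) = 4 + (-113 + p)*(-9 + p) (g(p) = 4 + (p - 113)*(p - 9) = 4 + (-113 + p)*(-9 + p))
(43478 + g(74))*(28185 + (15459 - 10096)) = (43478 + (1021 + 74**2 - 122*74))*(28185 + (15459 - 10096)) = (43478 + (1021 + 5476 - 9028))*(28185 + 5363) = (43478 - 2531)*33548 = 40947*33548 = 1373689956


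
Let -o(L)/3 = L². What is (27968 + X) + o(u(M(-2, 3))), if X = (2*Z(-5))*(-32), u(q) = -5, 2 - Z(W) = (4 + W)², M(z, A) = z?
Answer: 27829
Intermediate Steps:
Z(W) = 2 - (4 + W)²
o(L) = -3*L²
X = -64 (X = (2*(2 - (4 - 5)²))*(-32) = (2*(2 - 1*(-1)²))*(-32) = (2*(2 - 1*1))*(-32) = (2*(2 - 1))*(-32) = (2*1)*(-32) = 2*(-32) = -64)
(27968 + X) + o(u(M(-2, 3))) = (27968 - 64) - 3*(-5)² = 27904 - 3*25 = 27904 - 75 = 27829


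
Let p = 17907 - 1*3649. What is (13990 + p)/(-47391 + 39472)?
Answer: -28248/7919 ≈ -3.5671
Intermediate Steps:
p = 14258 (p = 17907 - 3649 = 14258)
(13990 + p)/(-47391 + 39472) = (13990 + 14258)/(-47391 + 39472) = 28248/(-7919) = 28248*(-1/7919) = -28248/7919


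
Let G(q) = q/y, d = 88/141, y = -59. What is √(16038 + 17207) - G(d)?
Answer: 88/8319 + √33245 ≈ 182.34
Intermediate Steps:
d = 88/141 (d = 88*(1/141) = 88/141 ≈ 0.62411)
G(q) = -q/59 (G(q) = q/(-59) = q*(-1/59) = -q/59)
√(16038 + 17207) - G(d) = √(16038 + 17207) - (-1)*88/(59*141) = √33245 - 1*(-88/8319) = √33245 + 88/8319 = 88/8319 + √33245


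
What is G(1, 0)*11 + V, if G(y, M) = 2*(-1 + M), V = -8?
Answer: -30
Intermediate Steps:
G(y, M) = -2 + 2*M
G(1, 0)*11 + V = (-2 + 2*0)*11 - 8 = (-2 + 0)*11 - 8 = -2*11 - 8 = -22 - 8 = -30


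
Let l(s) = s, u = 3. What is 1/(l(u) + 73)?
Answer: 1/76 ≈ 0.013158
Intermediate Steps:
1/(l(u) + 73) = 1/(3 + 73) = 1/76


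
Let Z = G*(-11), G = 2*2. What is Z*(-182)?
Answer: 8008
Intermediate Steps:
G = 4
Z = -44 (Z = 4*(-11) = -44)
Z*(-182) = -44*(-182) = 8008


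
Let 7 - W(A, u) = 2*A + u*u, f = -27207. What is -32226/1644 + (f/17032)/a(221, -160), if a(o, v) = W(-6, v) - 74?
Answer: -1173441503221/59862966520 ≈ -19.602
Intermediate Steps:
W(A, u) = 7 - u² - 2*A (W(A, u) = 7 - (2*A + u*u) = 7 - (2*A + u²) = 7 - (u² + 2*A) = 7 + (-u² - 2*A) = 7 - u² - 2*A)
a(o, v) = -55 - v² (a(o, v) = (7 - v² - 2*(-6)) - 74 = (7 - v² + 12) - 74 = (19 - v²) - 74 = -55 - v²)
-32226/1644 + (f/17032)/a(221, -160) = -32226/1644 + (-27207/17032)/(-55 - 1*(-160)²) = -32226*1/1644 + (-27207*1/17032)/(-55 - 1*25600) = -5371/274 - 27207/(17032*(-55 - 25600)) = -5371/274 - 27207/17032/(-25655) = -5371/274 - 27207/17032*(-1/25655) = -5371/274 + 27207/436955960 = -1173441503221/59862966520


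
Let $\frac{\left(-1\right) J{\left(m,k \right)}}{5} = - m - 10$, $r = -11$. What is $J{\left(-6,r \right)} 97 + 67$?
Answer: $2007$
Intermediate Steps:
$J{\left(m,k \right)} = 50 + 5 m$ ($J{\left(m,k \right)} = - 5 \left(- m - 10\right) = - 5 \left(-10 - m\right) = 50 + 5 m$)
$J{\left(-6,r \right)} 97 + 67 = \left(50 + 5 \left(-6\right)\right) 97 + 67 = \left(50 - 30\right) 97 + 67 = 20 \cdot 97 + 67 = 1940 + 67 = 2007$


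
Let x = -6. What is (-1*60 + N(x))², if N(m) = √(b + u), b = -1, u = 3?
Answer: (60 - √2)² ≈ 3432.3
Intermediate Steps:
N(m) = √2 (N(m) = √(-1 + 3) = √2)
(-1*60 + N(x))² = (-1*60 + √2)² = (-60 + √2)²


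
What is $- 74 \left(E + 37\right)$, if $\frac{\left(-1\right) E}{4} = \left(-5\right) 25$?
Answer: $-39738$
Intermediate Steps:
$E = 500$ ($E = - 4 \left(\left(-5\right) 25\right) = \left(-4\right) \left(-125\right) = 500$)
$- 74 \left(E + 37\right) = - 74 \left(500 + 37\right) = \left(-74\right) 537 = -39738$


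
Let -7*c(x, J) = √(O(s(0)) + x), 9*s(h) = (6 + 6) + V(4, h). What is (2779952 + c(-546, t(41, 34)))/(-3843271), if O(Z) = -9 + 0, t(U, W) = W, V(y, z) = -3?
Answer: -2779952/3843271 + I*√555/26902897 ≈ -0.72333 + 8.7568e-7*I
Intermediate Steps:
s(h) = 1 (s(h) = ((6 + 6) - 3)/9 = (12 - 3)/9 = (⅑)*9 = 1)
O(Z) = -9
c(x, J) = -√(-9 + x)/7
(2779952 + c(-546, t(41, 34)))/(-3843271) = (2779952 - √(-9 - 546)/7)/(-3843271) = (2779952 - I*√555/7)*(-1/3843271) = -2779952/3843271 + I*√555/26902897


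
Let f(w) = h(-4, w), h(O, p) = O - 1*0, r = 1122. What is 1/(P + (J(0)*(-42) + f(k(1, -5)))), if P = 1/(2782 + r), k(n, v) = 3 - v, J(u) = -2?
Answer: 3904/312321 ≈ 0.012500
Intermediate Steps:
h(O, p) = O (h(O, p) = O + 0 = O)
f(w) = -4
P = 1/3904 (P = 1/(2782 + 1122) = 1/3904 ≈ 0.00025615)
1/(P + (J(0)*(-42) + f(k(1, -5)))) = 1/(1/3904 + (-2*(-42) - 4)) = 1/(1/3904 + (84 - 4)) = 1/(1/3904 + 80) = 1/(312321/3904) = 3904/312321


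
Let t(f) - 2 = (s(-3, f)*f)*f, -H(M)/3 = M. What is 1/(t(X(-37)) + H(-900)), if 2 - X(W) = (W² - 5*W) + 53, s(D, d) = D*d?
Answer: 1/12403563077 ≈ 8.0622e-11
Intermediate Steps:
H(M) = -3*M
X(W) = -51 - W² + 5*W (X(W) = 2 - ((W² - 5*W) + 53) = 2 - (53 + W² - 5*W) = 2 + (-53 - W² + 5*W) = -51 - W² + 5*W)
t(f) = 2 - 3*f³ (t(f) = 2 + ((-3*f)*f)*f = 2 + (-3*f²)*f = 2 - 3*f³)
1/(t(X(-37)) + H(-900)) = 1/((2 - 3*(-51 - 1*(-37)² + 5*(-37))³) - 3*(-900)) = 1/((2 - 3*(-51 - 1*1369 - 185)³) + 2700) = 1/((2 - 3*(-51 - 1369 - 185)³) + 2700) = 1/((2 - 3*(-1605)³) + 2700) = 1/((2 - 3*(-4134520125)) + 2700) = 1/((2 + 12403560375) + 2700) = 1/(12403560377 + 2700) = 1/12403563077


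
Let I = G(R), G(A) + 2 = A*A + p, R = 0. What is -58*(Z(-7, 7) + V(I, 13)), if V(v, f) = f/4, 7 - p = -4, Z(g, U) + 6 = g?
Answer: 1131/2 ≈ 565.50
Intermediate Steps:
Z(g, U) = -6 + g
p = 11 (p = 7 - 1*(-4) = 7 + 4 = 11)
G(A) = 9 + A² (G(A) = -2 + (A*A + 11) = -2 + (A² + 11) = -2 + (11 + A²) = 9 + A²)
I = 9 (I = 9 + 0² = 9 + 0 = 9)
V(v, f) = f/4 (V(v, f) = f*(¼) = f/4)
-58*(Z(-7, 7) + V(I, 13)) = -58*((-6 - 7) + (¼)*13) = -58*(-13 + 13/4) = -58*(-39/4) = 1131/2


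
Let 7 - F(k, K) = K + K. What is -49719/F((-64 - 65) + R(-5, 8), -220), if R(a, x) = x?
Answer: -16573/149 ≈ -111.23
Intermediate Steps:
F(k, K) = 7 - 2*K (F(k, K) = 7 - (K + K) = 7 - 2*K)
-49719/F((-64 - 65) + R(-5, 8), -220) = -49719/(7 - 2*(-220)) = -49719/(7 + 440) = -49719/447 = -49719*1/447 = -16573/149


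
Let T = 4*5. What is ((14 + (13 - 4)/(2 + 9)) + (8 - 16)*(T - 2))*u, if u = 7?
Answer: -9947/11 ≈ -904.27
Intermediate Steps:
T = 20
((14 + (13 - 4)/(2 + 9)) + (8 - 16)*(T - 2))*u = ((14 + (13 - 4)/(2 + 9)) + (8 - 16)*(20 - 2))*7 = ((14 + 9/11) - 8*18)*7 = ((14 + 9*(1/11)) - 144)*7 = ((14 + 9/11) - 144)*7 = (163/11 - 144)*7 = -1421/11*7 = -9947/11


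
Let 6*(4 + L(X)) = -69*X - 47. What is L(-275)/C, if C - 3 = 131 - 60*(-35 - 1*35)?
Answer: 4726/6501 ≈ 0.72696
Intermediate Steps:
L(X) = -71/6 - 23*X/2 (L(X) = -4 + (-69*X - 47)/6 = -4 + (-47 - 69*X)/6 = -4 + (-47/6 - 23*X/2) = -71/6 - 23*X/2)
C = 4334 (C = 3 + (131 - 60*(-35 - 1*35)) = 3 + (131 - 60*(-35 - 35)) = 3 + (131 - 60*(-70)) = 3 + (131 + 4200) = 3 + 4331 = 4334)
L(-275)/C = (-71/6 - 23/2*(-275))/4334 = (-71/6 + 6325/2)*(1/4334) = (9452/3)*(1/4334) = 4726/6501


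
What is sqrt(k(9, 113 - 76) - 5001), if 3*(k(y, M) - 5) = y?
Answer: I*sqrt(4993) ≈ 70.661*I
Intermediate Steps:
k(y, M) = 5 + y/3
sqrt(k(9, 113 - 76) - 5001) = sqrt((5 + (1/3)*9) - 5001) = sqrt((5 + 3) - 5001) = sqrt(8 - 5001) = sqrt(-4993) = I*sqrt(4993)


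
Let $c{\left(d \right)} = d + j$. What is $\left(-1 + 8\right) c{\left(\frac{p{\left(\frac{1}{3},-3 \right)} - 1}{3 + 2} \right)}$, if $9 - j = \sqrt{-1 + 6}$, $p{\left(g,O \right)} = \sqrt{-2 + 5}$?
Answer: $\frac{308}{5} - 7 \sqrt{5} + \frac{7 \sqrt{3}}{5} \approx 48.372$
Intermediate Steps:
$p{\left(g,O \right)} = \sqrt{3}$
$j = 9 - \sqrt{5}$ ($j = 9 - \sqrt{-1 + 6} = 9 - \sqrt{5} \approx 6.7639$)
$c{\left(d \right)} = 9 + d - \sqrt{5}$ ($c{\left(d \right)} = d + \left(9 - \sqrt{5}\right) = 9 + d - \sqrt{5}$)
$\left(-1 + 8\right) c{\left(\frac{p{\left(\frac{1}{3},-3 \right)} - 1}{3 + 2} \right)} = \left(-1 + 8\right) \left(9 + \frac{\sqrt{3} - 1}{3 + 2} - \sqrt{5}\right) = 7 \left(9 + \frac{-1 + \sqrt{3}}{5} - \sqrt{5}\right) = 7 \left(9 + \left(-1 + \sqrt{3}\right) \frac{1}{5} - \sqrt{5}\right) = 7 \left(9 - \left(\frac{1}{5} - \frac{\sqrt{3}}{5}\right) - \sqrt{5}\right) = 7 \left(\frac{44}{5} - \sqrt{5} + \frac{\sqrt{3}}{5}\right) = \frac{308}{5} - 7 \sqrt{5} + \frac{7 \sqrt{3}}{5}$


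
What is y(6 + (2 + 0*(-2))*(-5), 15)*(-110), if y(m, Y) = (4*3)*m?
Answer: 5280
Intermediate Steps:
y(m, Y) = 12*m
y(6 + (2 + 0*(-2))*(-5), 15)*(-110) = (12*(6 + (2 + 0*(-2))*(-5)))*(-110) = (12*(6 + (2 + 0)*(-5)))*(-110) = (12*(6 + 2*(-5)))*(-110) = (12*(6 - 10))*(-110) = (12*(-4))*(-110) = -48*(-110) = 5280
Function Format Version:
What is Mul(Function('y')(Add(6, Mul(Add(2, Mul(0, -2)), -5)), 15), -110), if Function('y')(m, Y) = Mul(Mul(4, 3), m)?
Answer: 5280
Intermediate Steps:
Function('y')(m, Y) = Mul(12, m)
Mul(Function('y')(Add(6, Mul(Add(2, Mul(0, -2)), -5)), 15), -110) = Mul(Mul(12, Add(6, Mul(Add(2, Mul(0, -2)), -5))), -110) = Mul(Mul(12, Add(6, Mul(Add(2, 0), -5))), -110) = Mul(Mul(12, Add(6, Mul(2, -5))), -110) = Mul(Mul(12, Add(6, -10)), -110) = Mul(Mul(12, -4), -110) = Mul(-48, -110) = 5280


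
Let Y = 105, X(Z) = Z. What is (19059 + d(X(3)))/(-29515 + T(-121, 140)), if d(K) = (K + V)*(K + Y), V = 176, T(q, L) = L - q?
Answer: -38391/29254 ≈ -1.3123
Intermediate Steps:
d(K) = (105 + K)*(176 + K) (d(K) = (K + 176)*(K + 105) = (176 + K)*(105 + K) = (105 + K)*(176 + K))
(19059 + d(X(3)))/(-29515 + T(-121, 140)) = (19059 + (18480 + 3² + 281*3))/(-29515 + (140 - 1*(-121))) = (19059 + (18480 + 9 + 843))/(-29515 + (140 + 121)) = (19059 + 19332)/(-29515 + 261) = 38391/(-29254) = 38391*(-1/29254) = -38391/29254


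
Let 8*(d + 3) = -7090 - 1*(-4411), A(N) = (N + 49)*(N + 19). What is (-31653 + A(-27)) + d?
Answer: -257335/8 ≈ -32167.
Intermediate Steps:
A(N) = (19 + N)*(49 + N) (A(N) = (49 + N)*(19 + N) = (19 + N)*(49 + N))
d = -2703/8 (d = -3 + (-7090 - 1*(-4411))/8 = -3 + (-7090 + 4411)/8 = -3 + (⅛)*(-2679) = -3 - 2679/8 = -2703/8 ≈ -337.88)
(-31653 + A(-27)) + d = (-31653 + (931 + (-27)² + 68*(-27))) - 2703/8 = (-31653 + (931 + 729 - 1836)) - 2703/8 = (-31653 - 176) - 2703/8 = -31829 - 2703/8 = -257335/8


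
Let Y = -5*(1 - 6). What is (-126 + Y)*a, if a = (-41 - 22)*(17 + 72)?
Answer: 566307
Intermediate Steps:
Y = 25 (Y = -5*(-5) = 25)
a = -5607 (a = -63*89 = -5607)
(-126 + Y)*a = (-126 + 25)*(-5607) = -101*(-5607) = 566307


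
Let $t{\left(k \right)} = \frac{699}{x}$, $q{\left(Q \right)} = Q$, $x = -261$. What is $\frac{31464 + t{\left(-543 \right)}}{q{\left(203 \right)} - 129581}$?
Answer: $- \frac{2737135}{11255886} \approx -0.24317$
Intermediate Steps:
$t{\left(k \right)} = - \frac{233}{87}$ ($t{\left(k \right)} = \frac{699}{-261} = 699 \left(- \frac{1}{261}\right) = - \frac{233}{87}$)
$\frac{31464 + t{\left(-543 \right)}}{q{\left(203 \right)} - 129581} = \frac{31464 - \frac{233}{87}}{203 - 129581} = \frac{2737135}{87 \left(-129378\right)} = \frac{2737135}{87} \left(- \frac{1}{129378}\right) = - \frac{2737135}{11255886}$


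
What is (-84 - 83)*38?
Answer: -6346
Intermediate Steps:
(-84 - 83)*38 = -167*38 = -6346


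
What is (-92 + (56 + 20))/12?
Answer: -4/3 ≈ -1.3333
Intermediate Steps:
(-92 + (56 + 20))/12 = (-92 + 76)/12 = (1/12)*(-16) = -4/3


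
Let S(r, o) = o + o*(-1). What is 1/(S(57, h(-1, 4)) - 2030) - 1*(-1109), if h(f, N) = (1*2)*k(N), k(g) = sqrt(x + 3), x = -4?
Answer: 2251269/2030 ≈ 1109.0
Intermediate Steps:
k(g) = I (k(g) = sqrt(-4 + 3) = sqrt(-1) = I)
h(f, N) = 2*I (h(f, N) = (1*2)*I = 2*I)
S(r, o) = 0 (S(r, o) = o - o = 0)
1/(S(57, h(-1, 4)) - 2030) - 1*(-1109) = 1/(0 - 2030) - 1*(-1109) = 1/(-2030) + 1109 = -1/2030 + 1109 = 2251269/2030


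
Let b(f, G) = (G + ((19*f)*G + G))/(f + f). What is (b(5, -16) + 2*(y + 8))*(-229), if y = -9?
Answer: 179994/5 ≈ 35999.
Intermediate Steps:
b(f, G) = (2*G + 19*G*f)/(2*f) (b(f, G) = (G + (19*G*f + G))/((2*f)) = (G + (G + 19*G*f))*(1/(2*f)) = (2*G + 19*G*f)*(1/(2*f)) = (2*G + 19*G*f)/(2*f))
(b(5, -16) + 2*(y + 8))*(-229) = (((19/2)*(-16) - 16/5) + 2*(-9 + 8))*(-229) = ((-152 - 16*⅕) + 2*(-1))*(-229) = ((-152 - 16/5) - 2)*(-229) = (-776/5 - 2)*(-229) = -786/5*(-229) = 179994/5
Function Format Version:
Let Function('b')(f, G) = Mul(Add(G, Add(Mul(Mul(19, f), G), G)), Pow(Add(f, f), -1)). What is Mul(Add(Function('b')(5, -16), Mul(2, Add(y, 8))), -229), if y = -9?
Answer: Rational(179994, 5) ≈ 35999.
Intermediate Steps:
Function('b')(f, G) = Mul(Rational(1, 2), Pow(f, -1), Add(Mul(2, G), Mul(19, G, f))) (Function('b')(f, G) = Mul(Add(G, Add(Mul(19, G, f), G)), Pow(Mul(2, f), -1)) = Mul(Add(G, Add(G, Mul(19, G, f))), Mul(Rational(1, 2), Pow(f, -1))) = Mul(Add(Mul(2, G), Mul(19, G, f)), Mul(Rational(1, 2), Pow(f, -1))) = Mul(Rational(1, 2), Pow(f, -1), Add(Mul(2, G), Mul(19, G, f))))
Mul(Add(Function('b')(5, -16), Mul(2, Add(y, 8))), -229) = Mul(Add(Add(Mul(Rational(19, 2), -16), Mul(-16, Pow(5, -1))), Mul(2, Add(-9, 8))), -229) = Mul(Add(Add(-152, Mul(-16, Rational(1, 5))), Mul(2, -1)), -229) = Mul(Add(Add(-152, Rational(-16, 5)), -2), -229) = Mul(Add(Rational(-776, 5), -2), -229) = Mul(Rational(-786, 5), -229) = Rational(179994, 5)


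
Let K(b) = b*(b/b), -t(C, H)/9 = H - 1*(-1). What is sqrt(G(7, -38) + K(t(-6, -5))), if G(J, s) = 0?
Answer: 6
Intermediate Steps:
t(C, H) = -9 - 9*H (t(C, H) = -9*(H - 1*(-1)) = -9*(H + 1) = -9*(1 + H) = -9 - 9*H)
K(b) = b (K(b) = b*1 = b)
sqrt(G(7, -38) + K(t(-6, -5))) = sqrt(0 + (-9 - 9*(-5))) = sqrt(0 + (-9 + 45)) = sqrt(0 + 36) = sqrt(36) = 6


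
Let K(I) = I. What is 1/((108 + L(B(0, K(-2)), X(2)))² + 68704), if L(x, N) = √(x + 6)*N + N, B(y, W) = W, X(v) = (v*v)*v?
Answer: 1/86128 ≈ 1.1611e-5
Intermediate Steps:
X(v) = v³ (X(v) = v²*v = v³)
L(x, N) = N + N*√(6 + x) (L(x, N) = √(6 + x)*N + N = N*√(6 + x) + N = N + N*√(6 + x))
1/((108 + L(B(0, K(-2)), X(2)))² + 68704) = 1/((108 + 2³*(1 + √(6 - 2)))² + 68704) = 1/((108 + 8*(1 + √4))² + 68704) = 1/((108 + 8*(1 + 2))² + 68704) = 1/((108 + 8*3)² + 68704) = 1/((108 + 24)² + 68704) = 1/(132² + 68704) = 1/(17424 + 68704) = 1/86128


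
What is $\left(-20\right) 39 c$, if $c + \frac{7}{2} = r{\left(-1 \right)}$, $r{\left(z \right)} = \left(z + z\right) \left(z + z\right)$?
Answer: $-390$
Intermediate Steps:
$r{\left(z \right)} = 4 z^{2}$ ($r{\left(z \right)} = 2 z 2 z = 4 z^{2}$)
$c = \frac{1}{2}$ ($c = - \frac{7}{2} + 4 \left(-1\right)^{2} = - \frac{7}{2} + 4 \cdot 1 = - \frac{7}{2} + 4 = \frac{1}{2} \approx 0.5$)
$\left(-20\right) 39 c = \left(-20\right) 39 \cdot \frac{1}{2} = \left(-780\right) \frac{1}{2} = -390$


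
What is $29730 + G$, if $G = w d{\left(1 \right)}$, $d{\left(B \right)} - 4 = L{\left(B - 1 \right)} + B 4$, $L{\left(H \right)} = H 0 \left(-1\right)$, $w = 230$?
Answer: $31570$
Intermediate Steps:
$L{\left(H \right)} = 0$ ($L{\left(H \right)} = 0 \left(-1\right) = 0$)
$d{\left(B \right)} = 4 + 4 B$ ($d{\left(B \right)} = 4 + \left(0 + B 4\right) = 4 + \left(0 + 4 B\right) = 4 + 4 B$)
$G = 1840$ ($G = 230 \left(4 + 4 \cdot 1\right) = 230 \left(4 + 4\right) = 230 \cdot 8 = 1840$)
$29730 + G = 29730 + 1840 = 31570$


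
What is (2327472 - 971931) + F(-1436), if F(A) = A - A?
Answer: 1355541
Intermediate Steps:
F(A) = 0
(2327472 - 971931) + F(-1436) = (2327472 - 971931) + 0 = 1355541 + 0 = 1355541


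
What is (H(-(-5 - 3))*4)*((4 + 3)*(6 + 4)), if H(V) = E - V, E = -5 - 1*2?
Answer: -4200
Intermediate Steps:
E = -7 (E = -5 - 2 = -7)
H(V) = -7 - V
(H(-(-5 - 3))*4)*((4 + 3)*(6 + 4)) = ((-7 - (-1)*(-5 - 3))*4)*((4 + 3)*(6 + 4)) = ((-7 - (-1)*(-8))*4)*(7*10) = ((-7 - 1*8)*4)*70 = ((-7 - 8)*4)*70 = -15*4*70 = -60*70 = -4200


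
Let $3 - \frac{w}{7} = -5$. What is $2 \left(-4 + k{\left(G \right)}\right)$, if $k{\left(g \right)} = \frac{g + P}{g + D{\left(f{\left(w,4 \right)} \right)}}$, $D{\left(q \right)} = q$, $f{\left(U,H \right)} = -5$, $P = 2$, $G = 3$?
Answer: $-13$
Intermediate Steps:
$w = 56$ ($w = 21 - -35 = 21 + 35 = 56$)
$k{\left(g \right)} = \frac{2 + g}{-5 + g}$ ($k{\left(g \right)} = \frac{g + 2}{g - 5} = \frac{2 + g}{-5 + g}$)
$2 \left(-4 + k{\left(G \right)}\right) = 2 \left(-4 + \frac{2 + 3}{-5 + 3}\right) = 2 \left(-4 + \frac{1}{-2} \cdot 5\right) = 2 \left(-4 - \frac{5}{2}\right) = 2 \left(- \frac{13}{2}\right) = -13$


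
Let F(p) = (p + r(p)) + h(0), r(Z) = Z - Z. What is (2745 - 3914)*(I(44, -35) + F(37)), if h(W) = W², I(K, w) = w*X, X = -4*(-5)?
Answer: 775047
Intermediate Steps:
X = 20
r(Z) = 0
I(K, w) = 20*w (I(K, w) = w*20 = 20*w)
F(p) = p (F(p) = (p + 0) + 0² = p + 0 = p)
(2745 - 3914)*(I(44, -35) + F(37)) = (2745 - 3914)*(20*(-35) + 37) = -1169*(-700 + 37) = -1169*(-663) = 775047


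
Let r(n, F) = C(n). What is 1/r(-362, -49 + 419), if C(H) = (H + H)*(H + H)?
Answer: 1/524176 ≈ 1.9078e-6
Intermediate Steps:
C(H) = 4*H**2 (C(H) = (2*H)*(2*H) = 4*H**2)
r(n, F) = 4*n**2
1/r(-362, -49 + 419) = 1/(4*(-362)**2) = 1/(4*131044) = 1/524176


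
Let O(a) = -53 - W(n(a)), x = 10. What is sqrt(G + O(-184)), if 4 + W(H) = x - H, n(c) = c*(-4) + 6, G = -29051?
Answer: 12*I*sqrt(197) ≈ 168.43*I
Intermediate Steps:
n(c) = 6 - 4*c (n(c) = -4*c + 6 = 6 - 4*c)
W(H) = 6 - H (W(H) = -4 + (10 - H) = 6 - H)
O(a) = -53 - 4*a (O(a) = -53 - (6 - (6 - 4*a)) = -53 - (6 + (-6 + 4*a)) = -53 - 4*a)
sqrt(G + O(-184)) = sqrt(-29051 + (-53 - 4*(-184))) = sqrt(-29051 + (-53 + 736)) = sqrt(-29051 + 683) = sqrt(-28368) = 12*I*sqrt(197)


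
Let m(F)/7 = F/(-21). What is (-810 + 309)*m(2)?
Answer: 334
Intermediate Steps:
m(F) = -F/3 (m(F) = 7*(F/(-21)) = 7*(F*(-1/21)) = 7*(-F/21) = -F/3)
(-810 + 309)*m(2) = (-810 + 309)*(-⅓*2) = -501*(-⅔) = 334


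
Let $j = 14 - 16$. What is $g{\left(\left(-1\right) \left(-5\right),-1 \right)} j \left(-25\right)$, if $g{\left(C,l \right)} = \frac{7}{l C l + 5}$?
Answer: $35$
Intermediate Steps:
$j = -2$
$g{\left(C,l \right)} = \frac{7}{5 + C l^{2}}$ ($g{\left(C,l \right)} = \frac{7}{C l l + 5} = \frac{7}{C l^{2} + 5} = \frac{7}{5 + C l^{2}}$)
$g{\left(\left(-1\right) \left(-5\right),-1 \right)} j \left(-25\right) = \frac{7}{5 + \left(-1\right) \left(-5\right) \left(-1\right)^{2}} \left(-2\right) \left(-25\right) = \frac{7}{5 + 5 \cdot 1} \left(-2\right) \left(-25\right) = \frac{7}{5 + 5} \left(-2\right) \left(-25\right) = \frac{7}{10} \left(-2\right) \left(-25\right) = \left(- \frac{7}{5}\right) \left(-25\right) = 35$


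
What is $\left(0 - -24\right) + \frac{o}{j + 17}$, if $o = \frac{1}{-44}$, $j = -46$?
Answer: $\frac{30625}{1276} \approx 24.001$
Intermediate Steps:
$o = - \frac{1}{44} \approx -0.022727$
$\left(0 - -24\right) + \frac{o}{j + 17} = \left(0 - -24\right) + \frac{1}{-46 + 17} \left(- \frac{1}{44}\right) = \left(0 + 24\right) + \frac{1}{-29} \left(- \frac{1}{44}\right) = 24 - - \frac{1}{1276} = 24 + \frac{1}{1276} = \frac{30625}{1276}$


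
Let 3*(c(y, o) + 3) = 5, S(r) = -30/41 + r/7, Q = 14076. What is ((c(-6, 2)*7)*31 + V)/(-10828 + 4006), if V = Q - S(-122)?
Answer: -5942978/2936871 ≈ -2.0236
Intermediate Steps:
S(r) = -30/41 + r/7 (S(r) = -30*1/41 + r*(1/7) = -30/41 + r/7)
c(y, o) = -4/3 (c(y, o) = -3 + (1/3)*5 = -3 + 5/3 = -4/3)
V = 4045024/287 (V = 14076 - (-30/41 + (1/7)*(-122)) = 14076 - (-30/41 - 122/7) = 14076 - 1*(-5212/287) = 14076 + 5212/287 = 4045024/287 ≈ 14094.)
((c(-6, 2)*7)*31 + V)/(-10828 + 4006) = (-4/3*7*31 + 4045024/287)/(-10828 + 4006) = (-28/3*31 + 4045024/287)/(-6822) = (-868/3 + 4045024/287)*(-1/6822) = (11885956/861)*(-1/6822) = -5942978/2936871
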